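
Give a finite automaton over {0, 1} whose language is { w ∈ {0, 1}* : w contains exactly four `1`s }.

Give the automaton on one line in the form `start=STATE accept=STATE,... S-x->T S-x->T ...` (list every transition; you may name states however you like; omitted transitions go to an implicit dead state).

Count `1`s, saturating at 5: states S0 through S4 mean 0 through 4 `1`s seen; S5 means more than 4. Each `1` increments (capped at S5); other symbols loop. Accept from {S4}.
A 6-state machine:
        0   1  
>  S0   S0  S1 
   S1   S1  S2 
   S2   S2  S3 
   S3   S3  S4 
 * S4   S4  S5 
   S5   S5  S5 
(> = start, * = accepting)

start=S0 accept=S4 S0-0->S0 S0-1->S1 S1-0->S1 S1-1->S2 S2-0->S2 S2-1->S3 S3-0->S3 S3-1->S4 S4-0->S4 S4-1->S5 S5-0->S5 S5-1->S5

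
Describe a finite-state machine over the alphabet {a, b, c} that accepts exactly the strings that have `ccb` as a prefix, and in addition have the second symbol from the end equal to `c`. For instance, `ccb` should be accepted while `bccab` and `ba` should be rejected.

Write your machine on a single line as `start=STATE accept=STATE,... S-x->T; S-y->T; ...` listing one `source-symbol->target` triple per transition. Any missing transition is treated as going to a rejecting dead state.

start=S0; accept=S4,S7; S0-a->S1; S0-b->S1; S0-c->S2; S1-a->S1; S1-b->S1; S1-c->S1; S2-a->S1; S2-b->S1; S2-c->S3; S3-a->S1; S3-b->S4; S3-c->S1; S4-a->S5; S4-b->S5; S4-c->S6; S5-a->S5; S5-b->S5; S5-c->S6; S6-a->S4; S6-b->S4; S6-c->S7; S7-a->S4; S7-b->S4; S7-c->S7

Handle the two conditions separately and then intersect. One (5 states) tracks whether the input so far still matches the prefix `ccb`; the other (13 states) tracks the last 2 symbols read. Each combined state is a pair, one component from each; accept when both components accept. Minimizing collapses redundant product states.
        a   b   c  
>  S0   S1  S1  S2 
   S1   S1  S1  S1 
   S2   S1  S1  S3 
   S3   S1  S4  S1 
 * S4   S5  S5  S6 
   S5   S5  S5  S6 
   S6   S4  S4  S7 
 * S7   S4  S4  S7 
(> = start, * = accepting)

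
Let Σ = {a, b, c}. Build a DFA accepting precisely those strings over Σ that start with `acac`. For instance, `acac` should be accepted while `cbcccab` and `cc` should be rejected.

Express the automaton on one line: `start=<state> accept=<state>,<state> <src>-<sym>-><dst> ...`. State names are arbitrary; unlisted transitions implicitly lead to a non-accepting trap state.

start=s0 accept=s4 s0-a->s1 s0-b->s5 s0-c->s5 s1-a->s5 s1-b->s5 s1-c->s2 s2-a->s3 s2-b->s5 s2-c->s5 s3-a->s5 s3-b->s5 s3-c->s4 s4-a->s4 s4-b->s4 s4-c->s4 s5-a->s5 s5-b->s5 s5-c->s5

Walk along `acac` while the input agrees: from s0 take `a` to s1, and so on. Any deviation drops to the rejecting sink s5. Once s4 is reached the prefix is confirmed and every continuation is accepted.
A 6-state machine:
        a   b   c  
>  s0   s1  s5  s5 
   s1   s5  s5  s2 
   s2   s3  s5  s5 
   s3   s5  s5  s4 
 * s4   s4  s4  s4 
   s5   s5  s5  s5 
(> = start, * = accepting)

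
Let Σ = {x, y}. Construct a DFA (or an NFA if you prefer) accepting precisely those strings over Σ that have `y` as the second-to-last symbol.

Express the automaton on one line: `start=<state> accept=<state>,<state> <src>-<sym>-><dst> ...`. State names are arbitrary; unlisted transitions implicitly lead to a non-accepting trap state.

Because acceptance depends on a position counted from the end, the machine has to buffer the most recent 2 symbols. Make each state the string of the last up-to-2 symbols read; on input `x` shift the window left and append `x`. Accept when the buffered window has length 2 and begins with `y`.
With 7 states:
        x   y  
>  s0   s1  s2 
   s1   s3  s4 
   s2   s5  s6 
   s3   s3  s4 
   s4   s5  s6 
 * s5   s3  s4 
 * s6   s5  s6 
(> = start, * = accepting)

start=s0 accept=s5,s6 s0-x->s1 s0-y->s2 s1-x->s3 s1-y->s4 s2-x->s5 s2-y->s6 s3-x->s3 s3-y->s4 s4-x->s5 s4-y->s6 s5-x->s3 s5-y->s4 s6-x->s5 s6-y->s6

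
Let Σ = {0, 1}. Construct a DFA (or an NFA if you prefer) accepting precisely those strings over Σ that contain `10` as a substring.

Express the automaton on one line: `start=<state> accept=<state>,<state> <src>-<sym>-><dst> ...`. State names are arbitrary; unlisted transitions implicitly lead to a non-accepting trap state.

start=S0 accept=S2 S0-0->S0 S0-1->S1 S1-0->S2 S1-1->S1 S2-0->S2 S2-1->S2

States S0..S1 record the length of the longest prefix of `10` that matches the current input suffix. Reaching S2 means `10` has been seen, and we stay there forever. Accept from S2.
A 3-state machine:
        0   1  
>  S0   S0  S1 
   S1   S2  S1 
 * S2   S2  S2 
(> = start, * = accepting)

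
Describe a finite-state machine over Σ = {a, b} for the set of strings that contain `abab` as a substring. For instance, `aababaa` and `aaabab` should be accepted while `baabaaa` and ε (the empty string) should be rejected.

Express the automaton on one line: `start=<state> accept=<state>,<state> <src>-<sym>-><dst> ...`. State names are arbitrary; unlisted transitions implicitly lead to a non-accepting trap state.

start=s0 accept=s4 s0-a->s1 s0-b->s0 s1-a->s1 s1-b->s2 s2-a->s3 s2-b->s0 s3-a->s1 s3-b->s4 s4-a->s4 s4-b->s4

States s0..s3 record the length of the longest prefix of `abab` that matches the current input suffix. Reaching s4 means `abab` has been seen, and we stay there forever. Accept from s4.
        a   b  
>  s0   s1  s0 
   s1   s1  s2 
   s2   s3  s0 
   s3   s1  s4 
 * s4   s4  s4 
(> = start, * = accepting)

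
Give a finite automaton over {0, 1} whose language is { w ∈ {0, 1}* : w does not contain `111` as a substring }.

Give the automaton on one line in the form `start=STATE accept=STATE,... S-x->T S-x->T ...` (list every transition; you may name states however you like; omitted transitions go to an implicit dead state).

start=s0 accept=s0,s1,s2 s0-0->s0 s0-1->s1 s1-0->s0 s1-1->s2 s2-0->s0 s2-1->s3 s3-0->s3 s3-1->s3

Track partial matches of the forbidden pattern `111`. State s3 is a dead state reached once `111` has occurred; every other state accepts. s0 means no part of `111` is currently matched.
A 4-state machine:
        0   1  
>* s0   s0  s1 
 * s1   s0  s2 
 * s2   s0  s3 
   s3   s3  s3 
(> = start, * = accepting)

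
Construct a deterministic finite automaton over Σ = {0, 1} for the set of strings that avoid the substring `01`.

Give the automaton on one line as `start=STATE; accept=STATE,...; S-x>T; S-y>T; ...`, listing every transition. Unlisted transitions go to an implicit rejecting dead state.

This is the complement of 'contains `01`'. Use the same substring-matching states — s0 through s2 holding how much of `01` has just been matched — but flip the accepting set: everything except the trap s2 accepts.
A 3-state machine:
        0   1  
>* s0   s1  s0 
 * s1   s1  s2 
   s2   s2  s2 
(> = start, * = accepting)

start=s0; accept=s0,s1; s0-0>s1; s0-1>s0; s1-0>s1; s1-1>s2; s2-0>s2; s2-1>s2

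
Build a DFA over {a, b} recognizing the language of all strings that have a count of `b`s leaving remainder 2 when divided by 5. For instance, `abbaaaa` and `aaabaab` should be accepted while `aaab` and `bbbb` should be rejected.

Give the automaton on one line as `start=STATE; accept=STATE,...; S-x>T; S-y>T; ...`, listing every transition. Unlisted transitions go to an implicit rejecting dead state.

start=q0; accept=q2; q0-a>q0; q0-b>q1; q1-a>q1; q1-b>q2; q2-a>q2; q2-b>q3; q3-a>q3; q3-b>q4; q4-a>q4; q4-b>q0

The only thing that matters is how many `b`s have appeared, reduced mod 5. Use one state per residue: q0 for 0, …, q4 for 4. Reading `b` moves to the next residue; anything else stays put. q2 is accepting.
        a   b  
>  q0   q0  q1 
   q1   q1  q2 
 * q2   q2  q3 
   q3   q3  q4 
   q4   q4  q0 
(> = start, * = accepting)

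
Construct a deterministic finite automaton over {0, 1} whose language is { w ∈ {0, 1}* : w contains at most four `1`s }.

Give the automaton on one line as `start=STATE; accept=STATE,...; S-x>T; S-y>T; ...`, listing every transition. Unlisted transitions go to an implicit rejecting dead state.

Only the number of `1`s matters, and only up to 5. Make a chain S0 → S1 → S2 → S3 → S4 → S5 advanced by each `1` (with S5 absorbing); every other symbol self-loops. The accepting set is {S0, S1, S2, S3, S4}.
6 states suffice.
        0   1  
>* S0   S0  S1 
 * S1   S1  S2 
 * S2   S2  S3 
 * S3   S3  S4 
 * S4   S4  S5 
   S5   S5  S5 
(> = start, * = accepting)

start=S0; accept=S0,S1,S2,S3,S4; S0-0>S0; S0-1>S1; S1-0>S1; S1-1>S2; S2-0>S2; S2-1>S3; S3-0>S3; S3-1>S4; S4-0>S4; S4-1>S5; S5-0>S5; S5-1>S5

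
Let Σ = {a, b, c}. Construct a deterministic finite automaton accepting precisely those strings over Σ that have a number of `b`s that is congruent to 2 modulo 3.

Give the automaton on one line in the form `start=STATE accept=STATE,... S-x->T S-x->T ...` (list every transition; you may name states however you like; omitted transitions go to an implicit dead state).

start=q0 accept=q2 q0-a->q0 q0-b->q1 q0-c->q0 q1-a->q1 q1-b->q2 q1-c->q1 q2-a->q2 q2-b->q0 q2-c->q2

The only thing that matters is how many `b`s have appeared, reduced mod 3. Use one state per residue: q0 for 0, …, q2 for 2. Reading `b` moves to the next residue; anything else stays put. q2 is accepting.
A 3-state machine:
        a   b   c  
>  q0   q0  q1  q0 
   q1   q1  q2  q1 
 * q2   q2  q0  q2 
(> = start, * = accepting)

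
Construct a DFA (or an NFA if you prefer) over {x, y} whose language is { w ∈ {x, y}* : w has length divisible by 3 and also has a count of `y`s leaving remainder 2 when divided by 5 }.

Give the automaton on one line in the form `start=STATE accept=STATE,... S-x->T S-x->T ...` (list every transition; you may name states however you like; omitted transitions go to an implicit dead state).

Build one automaton per condition and run them in lockstep. One (3 states) tracks the input length modulo 3; the other (5 states) tracks the count of `y`s modulo 5. Each combined state is a pair, one component from each; accept when both components accept.
With 15 states:
          x    y  
>  q0     q1   q2 
   q1     q3   q4 
   q2     q4   q5 
   q3     q0   q6 
   q4     q6   q7 
   q5     q7   q8 
   q6     q2   q9 
 * q7     q9  q10 
   q8    q10  q11 
   q9     q5  q12 
   q10   q12  q13 
   q11   q13   q3 
   q12    q8  q14 
   q13   q14   q0 
   q14   q11   q1 
(> = start, * = accepting)

start=q0 accept=q7 q0-x->q1 q0-y->q2 q1-x->q3 q1-y->q4 q2-x->q4 q2-y->q5 q3-x->q0 q3-y->q6 q4-x->q6 q4-y->q7 q5-x->q7 q5-y->q8 q6-x->q2 q6-y->q9 q7-x->q9 q7-y->q10 q8-x->q10 q8-y->q11 q9-x->q5 q9-y->q12 q10-x->q12 q10-y->q13 q11-x->q13 q11-y->q3 q12-x->q8 q12-y->q14 q13-x->q14 q13-y->q0 q14-x->q11 q14-y->q1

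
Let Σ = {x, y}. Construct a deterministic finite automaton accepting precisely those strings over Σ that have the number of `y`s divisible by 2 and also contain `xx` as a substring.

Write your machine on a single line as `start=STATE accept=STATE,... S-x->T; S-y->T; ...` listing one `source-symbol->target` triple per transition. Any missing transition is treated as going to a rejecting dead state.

Build one automaton per condition and run them in lockstep. The first has 2 states tracking the count of `y`s modulo 2; the second has 3 states tracking whether and how much of `xx` has been seen. A product state is a pair (one from each), accepting exactly when both do.
        x   y  
>  q0   q1  q2 
   q1   q3  q2 
   q2   q4  q0 
 * q3   q3  q5 
   q4   q5  q0 
   q5   q5  q3 
(> = start, * = accepting)

start=q0; accept=q3; q0-x->q1; q0-y->q2; q1-x->q3; q1-y->q2; q2-x->q4; q2-y->q0; q3-x->q3; q3-y->q5; q4-x->q5; q4-y->q0; q5-x->q5; q5-y->q3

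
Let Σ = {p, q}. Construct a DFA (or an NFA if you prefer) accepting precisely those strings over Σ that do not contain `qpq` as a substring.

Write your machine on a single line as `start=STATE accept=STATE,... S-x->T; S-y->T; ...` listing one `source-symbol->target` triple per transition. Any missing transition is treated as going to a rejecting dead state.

This is the complement of 'contains `qpq`'. Use the same substring-matching states — s0 through s3 holding how much of `qpq` has just been matched — but flip the accepting set: everything except the trap s3 accepts.
With 4 states:
        p   q  
>* s0   s0  s1 
 * s1   s2  s1 
 * s2   s0  s3 
   s3   s3  s3 
(> = start, * = accepting)

start=s0; accept=s0,s1,s2; s0-p->s0; s0-q->s1; s1-p->s2; s1-q->s1; s2-p->s0; s2-q->s3; s3-p->s3; s3-q->s3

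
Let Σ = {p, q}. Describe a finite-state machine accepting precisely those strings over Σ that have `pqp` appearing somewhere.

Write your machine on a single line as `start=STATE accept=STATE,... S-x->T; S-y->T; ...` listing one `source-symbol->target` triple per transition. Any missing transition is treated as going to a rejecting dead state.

start=A; accept=D; A-p->B; A-q->A; B-p->B; B-q->C; C-p->D; C-q->A; D-p->D; D-q->D

States A..C record the length of the longest prefix of `pqp` that matches the current input suffix. Reaching D means `pqp` has been seen, and we stay there forever. Accept from D.
       p  q 
>  A   B  A 
   B   B  C 
   C   D  A 
 * D   D  D 
(> = start, * = accepting)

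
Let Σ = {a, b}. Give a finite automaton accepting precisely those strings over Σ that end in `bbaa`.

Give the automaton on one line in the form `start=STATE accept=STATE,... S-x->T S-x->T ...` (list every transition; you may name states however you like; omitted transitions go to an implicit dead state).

Remember how much of `bbaa` the current input suffix matches. State q0 means no match yet; q1 means the last symbol is `b`; q2 means the last 2 symbols are `bb`; q3 means the last 3 symbols are `bba`; q4 means the last 4 symbols are `bbaa`. Only q4 accepts. On a mismatch, fall back to the longest proper suffix that is still a prefix of `bbaa`.
        a   b  
>  q0   q0  q1 
   q1   q0  q2 
   q2   q3  q2 
   q3   q4  q1 
 * q4   q0  q1 
(> = start, * = accepting)

start=q0 accept=q4 q0-a->q0 q0-b->q1 q1-a->q0 q1-b->q2 q2-a->q3 q2-b->q2 q3-a->q4 q3-b->q1 q4-a->q0 q4-b->q1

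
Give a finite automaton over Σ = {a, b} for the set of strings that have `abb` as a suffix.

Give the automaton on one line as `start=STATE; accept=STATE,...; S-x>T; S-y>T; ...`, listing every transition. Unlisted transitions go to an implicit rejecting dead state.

start=s0; accept=s3; s0-a>s1; s0-b>s0; s1-a>s1; s1-b>s2; s2-a>s1; s2-b>s3; s3-a>s1; s3-b>s0

Let each state record the length of the longest suffix of the input read so far that is also a prefix of `abb`. s1 means the last symbol is `a`; s2 means the last 2 symbols are `ab`; s3 means the last 3 symbols are `abb`. Accept only at s3, where the string currently ends in `abb`.
A 4-state machine:
        a   b  
>  s0   s1  s0 
   s1   s1  s2 
   s2   s1  s3 
 * s3   s1  s0 
(> = start, * = accepting)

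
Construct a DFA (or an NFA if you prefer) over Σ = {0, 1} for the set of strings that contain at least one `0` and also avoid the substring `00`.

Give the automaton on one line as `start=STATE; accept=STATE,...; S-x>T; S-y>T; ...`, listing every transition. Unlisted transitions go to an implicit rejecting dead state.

Handle the two conditions separately and then intersect. The first has 3 states tracking the count of `0`s, saturating at 2; the second has 3 states tracking partial matches of the forbidden pattern `00`. A product state is a pair (one from each), accepting exactly when both do. Equivalent product states are then merged.
4 states suffice.
        0   1  
>  s0   s1  s0 
 * s1   s2  s3 
   s2   s2  s2 
 * s3   s1  s3 
(> = start, * = accepting)

start=s0; accept=s1,s3; s0-0>s1; s0-1>s0; s1-0>s2; s1-1>s3; s2-0>s2; s2-1>s2; s3-0>s1; s3-1>s3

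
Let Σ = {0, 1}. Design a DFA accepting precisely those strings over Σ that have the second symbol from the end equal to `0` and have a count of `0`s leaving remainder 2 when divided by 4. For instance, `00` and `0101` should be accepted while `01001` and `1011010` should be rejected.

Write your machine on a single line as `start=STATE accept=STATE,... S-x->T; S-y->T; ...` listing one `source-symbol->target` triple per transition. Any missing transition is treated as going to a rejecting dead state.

start=s0; accept=s3,s8; s0-0->s1; s0-1->s2; s1-0->s3; s1-1->s4; s2-0->s5; s2-1->s6; s3-0->s7; s3-1->s8; s4-0->s9; s4-1->s10; s5-0->s3; s5-1->s4; s6-0->s5; s6-1->s6; s7-0->s11; s7-1->s12; s8-0->s13; s8-1->s14; s9-0->s7; s9-1->s8; s10-0->s9; s10-1->s10; s11-0->s15; s11-1->s16; s12-0->s17; s12-1->s18; s13-0->s11; s13-1->s12; s14-0->s13; s14-1->s14; s15-0->s3; s15-1->s4; s16-0->s5; s16-1->s6; s17-0->s15; s17-1->s16; s18-0->s17; s18-1->s18

Build one automaton per condition and run them in lockstep. One (7 states) tracks the last 2 symbols read; the other (4 states) tracks the count of `0`s modulo 4. Each combined state is a pair, one component from each; accept when both components accept.
With 19 states:
          0    1  
>  s0     s1   s2 
   s1     s3   s4 
   s2     s5   s6 
 * s3     s7   s8 
   s4     s9  s10 
   s5     s3   s4 
   s6     s5   s6 
   s7    s11  s12 
 * s8    s13  s14 
   s9     s7   s8 
   s10    s9  s10 
   s11   s15  s16 
   s12   s17  s18 
   s13   s11  s12 
   s14   s13  s14 
   s15    s3   s4 
   s16    s5   s6 
   s17   s15  s16 
   s18   s17  s18 
(> = start, * = accepting)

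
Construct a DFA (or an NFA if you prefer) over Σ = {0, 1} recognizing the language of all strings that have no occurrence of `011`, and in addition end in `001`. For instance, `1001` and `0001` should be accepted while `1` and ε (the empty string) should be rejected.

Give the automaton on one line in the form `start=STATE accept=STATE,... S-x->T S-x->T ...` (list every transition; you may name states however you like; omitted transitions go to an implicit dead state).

start=S0 accept=S4 S0-0->S1 S0-1->S0 S1-0->S2 S1-1->S3 S2-0->S2 S2-1->S4 S3-0->S1 S3-1->S5 S4-0->S1 S4-1->S5 S5-0->S5 S5-1->S5

Run two small machines in parallel and take their product. One (4 states) tracks partial matches of the forbidden pattern `011`; the other (4 states) tracks how much of the suffix `001` has currently been matched. Each combined state is a pair, one component from each; accept when both components accept. Minimizing collapses redundant product states.
With 6 states:
        0   1  
>  S0   S1  S0 
   S1   S2  S3 
   S2   S2  S4 
   S3   S1  S5 
 * S4   S1  S5 
   S5   S5  S5 
(> = start, * = accepting)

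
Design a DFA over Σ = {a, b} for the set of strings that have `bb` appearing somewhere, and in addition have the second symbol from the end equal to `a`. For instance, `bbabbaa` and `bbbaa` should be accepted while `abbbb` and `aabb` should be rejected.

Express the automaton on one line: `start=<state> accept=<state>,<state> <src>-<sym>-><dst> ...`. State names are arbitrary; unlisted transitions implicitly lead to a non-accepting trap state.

Build one automaton per condition and run them in lockstep. One (3 states) tracks whether and how much of `bb` has been seen; the other (7 states) tracks the last 2 symbols read. Each combined state is a pair, one component from each; accept when both components accept. Minimizing collapses redundant product states.
A 6-state machine:
        a   b  
>  q0   q0  q1 
   q1   q0  q2 
   q2   q3  q2 
   q3   q4  q5 
 * q4   q4  q5 
 * q5   q3  q2 
(> = start, * = accepting)

start=q0 accept=q4,q5 q0-a->q0 q0-b->q1 q1-a->q0 q1-b->q2 q2-a->q3 q2-b->q2 q3-a->q4 q3-b->q5 q4-a->q4 q4-b->q5 q5-a->q3 q5-b->q2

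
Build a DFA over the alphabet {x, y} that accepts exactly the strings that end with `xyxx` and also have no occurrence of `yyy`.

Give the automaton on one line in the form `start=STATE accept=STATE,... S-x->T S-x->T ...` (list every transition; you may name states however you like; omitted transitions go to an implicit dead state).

start=S0 accept=S7 S0-x->S1 S0-y->S2 S1-x->S1 S1-y->S3 S2-x->S1 S2-y->S4 S3-x->S5 S3-y->S4 S4-x->S1 S4-y->S6 S5-x->S7 S5-y->S3 S6-x->S6 S6-y->S6 S7-x->S1 S7-y->S3

Run two small machines in parallel and take their product. The first has 5 states tracking how much of the suffix `xyxx` has currently been matched; the second has 4 states tracking partial matches of the forbidden pattern `yyy`. A product state is a pair (one from each), accepting exactly when both do. After merging equivalent states the machine shrinks.
With 8 states:
        x   y  
>  S0   S1  S2 
   S1   S1  S3 
   S2   S1  S4 
   S3   S5  S4 
   S4   S1  S6 
   S5   S7  S3 
   S6   S6  S6 
 * S7   S1  S3 
(> = start, * = accepting)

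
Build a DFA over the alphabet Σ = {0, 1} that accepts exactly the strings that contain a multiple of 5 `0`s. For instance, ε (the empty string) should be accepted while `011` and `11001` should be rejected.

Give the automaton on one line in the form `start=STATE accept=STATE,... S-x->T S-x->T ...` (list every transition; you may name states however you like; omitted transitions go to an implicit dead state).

The only thing that matters is how many `0`s have appeared, reduced mod 5. Use one state per residue: A for 0, …, E for 4. Reading `0` moves to the next residue; anything else stays put. A is accepting.
5 states suffice.
       0  1 
>* A   B  A 
   B   C  B 
   C   D  C 
   D   E  D 
   E   A  E 
(> = start, * = accepting)

start=A accept=A A-0->B A-1->A B-0->C B-1->B C-0->D C-1->C D-0->E D-1->D E-0->A E-1->E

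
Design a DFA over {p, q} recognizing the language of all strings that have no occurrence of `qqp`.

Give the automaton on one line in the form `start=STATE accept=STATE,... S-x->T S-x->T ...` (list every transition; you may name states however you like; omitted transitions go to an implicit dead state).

start=s0 accept=s0,s1,s2 s0-p->s0 s0-q->s1 s1-p->s0 s1-q->s2 s2-p->s3 s2-q->s2 s3-p->s3 s3-q->s3

This is the complement of 'contains `qqp`'. Use the same substring-matching states — s0 through s3 holding how much of `qqp` has just been matched — but flip the accepting set: everything except the trap s3 accepts.
A 4-state machine:
        p   q  
>* s0   s0  s1 
 * s1   s0  s2 
 * s2   s3  s2 
   s3   s3  s3 
(> = start, * = accepting)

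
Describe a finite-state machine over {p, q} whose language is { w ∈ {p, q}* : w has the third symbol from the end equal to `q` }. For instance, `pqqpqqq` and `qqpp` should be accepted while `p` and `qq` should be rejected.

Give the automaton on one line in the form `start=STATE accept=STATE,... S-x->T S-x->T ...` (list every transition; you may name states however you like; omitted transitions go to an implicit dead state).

start=A accept=L,M,N,O A-p->B A-q->C B-p->D B-q->E C-p->F C-q->G D-p->H D-q->I E-p->J E-q->K F-p->L F-q->M G-p->N G-q->O H-p->H H-q->I I-p->J I-q->K J-p->L J-q->M K-p->N K-q->O L-p->H L-q->I M-p->J M-q->K N-p->L N-q->M O-p->N O-q->O

A DFA must remember the last 3 symbols (since which symbol is third-to-last isn't known until the input ends). Use one state per possible window of the last ≤3 symbols; accept from those whose window starts with `q`.
With 15 states:
       p  q 
>  A   B  C 
   B   D  E 
   C   F  G 
   D   H  I 
   E   J  K 
   F   L  M 
   G   N  O 
   H   H  I 
   I   J  K 
   J   L  M 
   K   N  O 
 * L   H  I 
 * M   J  K 
 * N   L  M 
 * O   N  O 
(> = start, * = accepting)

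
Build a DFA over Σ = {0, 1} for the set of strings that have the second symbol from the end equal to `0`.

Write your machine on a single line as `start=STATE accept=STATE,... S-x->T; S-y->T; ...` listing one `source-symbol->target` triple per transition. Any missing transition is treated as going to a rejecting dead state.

start=s0; accept=s3,s4; s0-0->s1; s0-1->s2; s1-0->s3; s1-1->s4; s2-0->s5; s2-1->s6; s3-0->s3; s3-1->s4; s4-0->s5; s4-1->s6; s5-0->s3; s5-1->s4; s6-0->s5; s6-1->s6

A DFA must remember the last 2 symbols (since which symbol is second-to-last isn't known until the input ends). Use one state per possible window of the last ≤2 symbols; accept from those whose window starts with `0`.
A 7-state machine:
        0   1  
>  s0   s1  s2 
   s1   s3  s4 
   s2   s5  s6 
 * s3   s3  s4 
 * s4   s5  s6 
   s5   s3  s4 
   s6   s5  s6 
(> = start, * = accepting)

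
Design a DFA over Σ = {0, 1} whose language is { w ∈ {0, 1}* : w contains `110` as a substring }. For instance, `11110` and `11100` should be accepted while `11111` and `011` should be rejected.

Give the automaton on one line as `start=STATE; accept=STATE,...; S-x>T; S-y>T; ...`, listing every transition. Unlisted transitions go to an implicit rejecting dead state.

start=S0; accept=S3; S0-0>S0; S0-1>S1; S1-0>S0; S1-1>S2; S2-0>S3; S2-1>S2; S3-0>S3; S3-1>S3

States S0..S2 record the length of the longest prefix of `110` that matches the current input suffix. Reaching S3 means `110` has been seen, and we stay there forever. Accept from S3.
With 4 states:
        0   1  
>  S0   S0  S1 
   S1   S0  S2 
   S2   S3  S2 
 * S3   S3  S3 
(> = start, * = accepting)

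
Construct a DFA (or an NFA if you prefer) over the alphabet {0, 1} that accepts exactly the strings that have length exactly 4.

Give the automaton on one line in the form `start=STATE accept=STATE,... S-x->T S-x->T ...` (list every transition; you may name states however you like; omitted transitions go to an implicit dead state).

Count input length up to 5: every symbol moves from q0 toward q5, which means 'more than 4' and absorbs. Accept from {q4}.
A 6-state machine:
        0   1  
>  q0   q1  q1 
   q1   q2  q2 
   q2   q3  q3 
   q3   q4  q4 
 * q4   q5  q5 
   q5   q5  q5 
(> = start, * = accepting)

start=q0 accept=q4 q0-0->q1 q0-1->q1 q1-0->q2 q1-1->q2 q2-0->q3 q2-1->q3 q3-0->q4 q3-1->q4 q4-0->q5 q4-1->q5 q5-0->q5 q5-1->q5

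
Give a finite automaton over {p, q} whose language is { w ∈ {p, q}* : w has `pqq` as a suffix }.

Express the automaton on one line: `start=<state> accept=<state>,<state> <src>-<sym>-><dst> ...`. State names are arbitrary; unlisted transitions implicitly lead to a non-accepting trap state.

Remember how much of `pqq` the current input suffix matches. State s0 means no match yet; s1 means the last symbol is `p`; s2 means the last 2 symbols are `pq`; s3 means the last 3 symbols are `pqq`. Only s3 accepts. On a mismatch, fall back to the longest proper suffix that is still a prefix of `pqq`.
        p   q  
>  s0   s1  s0 
   s1   s1  s2 
   s2   s1  s3 
 * s3   s1  s0 
(> = start, * = accepting)

start=s0 accept=s3 s0-p->s1 s0-q->s0 s1-p->s1 s1-q->s2 s2-p->s1 s2-q->s3 s3-p->s1 s3-q->s0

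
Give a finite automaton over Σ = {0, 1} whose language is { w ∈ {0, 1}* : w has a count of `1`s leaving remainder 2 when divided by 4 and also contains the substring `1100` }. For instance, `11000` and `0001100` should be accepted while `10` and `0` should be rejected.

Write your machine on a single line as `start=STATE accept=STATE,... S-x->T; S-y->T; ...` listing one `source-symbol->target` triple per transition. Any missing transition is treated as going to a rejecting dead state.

start=S0; accept=S8; S0-0->S0; S0-1->S1; S1-0->S2; S1-1->S3; S2-0->S2; S2-1->S4; S3-0->S5; S3-1->S6; S4-0->S7; S4-1->S6; S5-0->S8; S5-1->S9; S6-0->S10; S6-1->S11; S7-0->S7; S7-1->S9; S8-0->S8; S8-1->S12; S9-0->S13; S9-1->S11; S10-0->S12; S10-1->S14; S11-0->S15; S11-1->S16; S12-0->S12; S12-1->S17; S13-0->S13; S13-1->S14; S14-0->S0; S14-1->S16; S15-0->S17; S15-1->S1; S16-0->S18; S16-1->S3; S17-0->S17; S17-1->S19; S18-0->S19; S18-1->S4; S19-0->S19; S19-1->S8

Handle the two conditions separately and then intersect. One (4 states) tracks the count of `1`s modulo 4; the other (5 states) tracks whether and how much of `1100` has been seen. Each combined state is a pair, one component from each; accept when both components accept.
20 states suffice.
          0    1  
>  S0     S0   S1 
   S1     S2   S3 
   S2     S2   S4 
   S3     S5   S6 
   S4     S7   S6 
   S5     S8   S9 
   S6    S10  S11 
   S7     S7   S9 
 * S8     S8  S12 
   S9    S13  S11 
   S10   S12  S14 
   S11   S15  S16 
   S12   S12  S17 
   S13   S13  S14 
   S14    S0  S16 
   S15   S17   S1 
   S16   S18   S3 
   S17   S17  S19 
   S18   S19   S4 
   S19   S19   S8 
(> = start, * = accepting)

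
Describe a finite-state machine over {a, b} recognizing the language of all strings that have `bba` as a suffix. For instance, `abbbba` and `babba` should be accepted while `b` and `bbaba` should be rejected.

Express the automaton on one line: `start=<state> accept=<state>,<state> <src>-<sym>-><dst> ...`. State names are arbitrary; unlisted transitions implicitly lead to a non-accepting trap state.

Remember how much of `bba` the current input suffix matches. State S0 means no match yet; S1 means the last symbol is `b`; S2 means the last 2 symbols are `bb`; S3 means the last 3 symbols are `bba`. Only S3 accepts. On a mismatch, fall back to the longest proper suffix that is still a prefix of `bba`.
4 states suffice.
        a   b  
>  S0   S0  S1 
   S1   S0  S2 
   S2   S3  S2 
 * S3   S0  S1 
(> = start, * = accepting)

start=S0 accept=S3 S0-a->S0 S0-b->S1 S1-a->S0 S1-b->S2 S2-a->S3 S2-b->S2 S3-a->S0 S3-b->S1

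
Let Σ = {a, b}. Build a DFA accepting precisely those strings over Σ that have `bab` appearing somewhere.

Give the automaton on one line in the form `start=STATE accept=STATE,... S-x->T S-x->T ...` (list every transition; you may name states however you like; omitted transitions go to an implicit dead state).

States s0..s2 record the length of the longest prefix of `bab` that matches the current input suffix. Reaching s3 means `bab` has been seen, and we stay there forever. Accept from s3.
        a   b  
>  s0   s0  s1 
   s1   s2  s1 
   s2   s0  s3 
 * s3   s3  s3 
(> = start, * = accepting)

start=s0 accept=s3 s0-a->s0 s0-b->s1 s1-a->s2 s1-b->s1 s2-a->s0 s2-b->s3 s3-a->s3 s3-b->s3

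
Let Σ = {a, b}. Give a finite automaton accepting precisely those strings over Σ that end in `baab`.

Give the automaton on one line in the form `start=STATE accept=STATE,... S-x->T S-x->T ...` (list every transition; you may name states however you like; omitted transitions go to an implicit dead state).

Let each state record the length of the longest suffix of the input read so far that is also a prefix of `baab`. S1 means the last symbol is `b`; S2 means the last 2 symbols are `ba`; S3 means the last 3 symbols are `baa`; S4 means the last 4 symbols are `baab`. Accept only at S4, where the string currently ends in `baab`.
A 5-state machine:
        a   b  
>  S0   S0  S1 
   S1   S2  S1 
   S2   S3  S1 
   S3   S0  S4 
 * S4   S2  S1 
(> = start, * = accepting)

start=S0 accept=S4 S0-a->S0 S0-b->S1 S1-a->S2 S1-b->S1 S2-a->S3 S2-b->S1 S3-a->S0 S3-b->S4 S4-a->S2 S4-b->S1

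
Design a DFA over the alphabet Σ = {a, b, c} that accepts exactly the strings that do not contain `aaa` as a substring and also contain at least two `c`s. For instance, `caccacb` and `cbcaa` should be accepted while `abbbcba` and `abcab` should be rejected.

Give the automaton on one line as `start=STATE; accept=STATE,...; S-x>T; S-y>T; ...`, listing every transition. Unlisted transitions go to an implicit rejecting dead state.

Run two small machines in parallel and take their product. One (4 states) tracks partial matches of the forbidden pattern `aaa`; the other (4 states) tracks the count of `c`s, saturating at 3. Each combined state is a pair, one component from each; accept when both components accept.
A 16-state machine:
          a    b    c  
>  S0     S1   S0   S2 
   S1     S3   S0   S2 
   S2     S4   S2   S5 
   S3     S6   S0   S2 
   S4     S7   S2   S5 
 * S5     S8   S5   S9 
   S6     S6   S6  S10 
   S7    S10   S2   S5 
 * S8    S11   S5   S9 
 * S9    S12   S9   S9 
   S10   S10  S10  S13 
 * S11   S13   S5   S9 
 * S12   S14   S9   S9 
   S13   S13  S13  S15 
 * S14   S15   S9   S9 
   S15   S15  S15  S15 
(> = start, * = accepting)

start=S0; accept=S5,S8,S9,S11,S12,S14; S0-a>S1; S0-b>S0; S0-c>S2; S1-a>S3; S1-b>S0; S1-c>S2; S2-a>S4; S2-b>S2; S2-c>S5; S3-a>S6; S3-b>S0; S3-c>S2; S4-a>S7; S4-b>S2; S4-c>S5; S5-a>S8; S5-b>S5; S5-c>S9; S6-a>S6; S6-b>S6; S6-c>S10; S7-a>S10; S7-b>S2; S7-c>S5; S8-a>S11; S8-b>S5; S8-c>S9; S9-a>S12; S9-b>S9; S9-c>S9; S10-a>S10; S10-b>S10; S10-c>S13; S11-a>S13; S11-b>S5; S11-c>S9; S12-a>S14; S12-b>S9; S12-c>S9; S13-a>S13; S13-b>S13; S13-c>S15; S14-a>S15; S14-b>S9; S14-c>S9; S15-a>S15; S15-b>S15; S15-c>S15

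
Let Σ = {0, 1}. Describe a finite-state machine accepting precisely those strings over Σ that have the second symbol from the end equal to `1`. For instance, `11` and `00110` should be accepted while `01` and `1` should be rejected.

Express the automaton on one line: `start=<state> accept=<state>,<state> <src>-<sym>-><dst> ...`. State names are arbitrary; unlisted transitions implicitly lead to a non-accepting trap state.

Because acceptance depends on a position counted from the end, the machine has to buffer the most recent 2 symbols. Make each state the string of the last up-to-2 symbols read; on input `x` shift the window left and append `x`. Accept when the buffered window has length 2 and begins with `1`.
With 7 states:
        0   1  
>  s0   s1  s2 
   s1   s3  s4 
   s2   s5  s6 
   s3   s3  s4 
   s4   s5  s6 
 * s5   s3  s4 
 * s6   s5  s6 
(> = start, * = accepting)

start=s0 accept=s5,s6 s0-0->s1 s0-1->s2 s1-0->s3 s1-1->s4 s2-0->s5 s2-1->s6 s3-0->s3 s3-1->s4 s4-0->s5 s4-1->s6 s5-0->s3 s5-1->s4 s6-0->s5 s6-1->s6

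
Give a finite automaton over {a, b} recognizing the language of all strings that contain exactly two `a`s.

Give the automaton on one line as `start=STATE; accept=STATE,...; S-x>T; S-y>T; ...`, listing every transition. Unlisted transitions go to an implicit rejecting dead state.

start=s0; accept=s2; s0-a>s1; s0-b>s0; s1-a>s2; s1-b>s1; s2-a>s3; s2-b>s2; s3-a>s3; s3-b>s3

Count `a`s, saturating at 3: states s0 through s2 mean 0 through 2 `a`s seen; s3 means more than 2. Each `a` increments (capped at s3); other symbols loop. Accept from {s2}.
        a   b  
>  s0   s1  s0 
   s1   s2  s1 
 * s2   s3  s2 
   s3   s3  s3 
(> = start, * = accepting)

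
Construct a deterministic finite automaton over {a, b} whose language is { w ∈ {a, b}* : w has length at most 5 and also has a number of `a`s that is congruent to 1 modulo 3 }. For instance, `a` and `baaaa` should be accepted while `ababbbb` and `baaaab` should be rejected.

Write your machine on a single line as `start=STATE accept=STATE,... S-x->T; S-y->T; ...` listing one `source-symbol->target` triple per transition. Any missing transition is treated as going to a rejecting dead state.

Handle the two conditions separately and then intersect. One (7 states) tracks the input length, saturating at 6; the other (3 states) tracks the count of `a`s modulo 3. Each combined state is a pair, one component from each; accept when both components accept.
18 states suffice.
          a    b  
>  q0     q1   q2 
 * q1     q3   q4 
   q2     q4   q5 
   q3     q6   q7 
 * q4     q7   q8 
   q5     q8   q6 
   q6     q9  q10 
   q7    q10  q11 
 * q8    q11   q9 
 * q9    q12  q13 
   q10   q13  q14 
   q11   q14  q12 
   q12   q15  q16 
 * q13   q16  q17 
   q14   q17  q15 
   q15   q17  q15 
   q16   q15  q16 
   q17   q16  q17 
(> = start, * = accepting)

start=q0; accept=q1,q4,q8,q9,q13; q0-a->q1; q0-b->q2; q1-a->q3; q1-b->q4; q2-a->q4; q2-b->q5; q3-a->q6; q3-b->q7; q4-a->q7; q4-b->q8; q5-a->q8; q5-b->q6; q6-a->q9; q6-b->q10; q7-a->q10; q7-b->q11; q8-a->q11; q8-b->q9; q9-a->q12; q9-b->q13; q10-a->q13; q10-b->q14; q11-a->q14; q11-b->q12; q12-a->q15; q12-b->q16; q13-a->q16; q13-b->q17; q14-a->q17; q14-b->q15; q15-a->q17; q15-b->q15; q16-a->q15; q16-b->q16; q17-a->q16; q17-b->q17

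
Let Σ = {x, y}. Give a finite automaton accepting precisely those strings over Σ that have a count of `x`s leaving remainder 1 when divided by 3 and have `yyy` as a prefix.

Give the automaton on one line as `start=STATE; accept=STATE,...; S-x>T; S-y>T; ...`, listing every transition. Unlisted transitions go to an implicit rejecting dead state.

start=S0; accept=S5; S0-x>S1; S0-y>S2; S1-x>S1; S1-y>S1; S2-x>S1; S2-y>S3; S3-x>S1; S3-y>S4; S4-x>S5; S4-y>S4; S5-x>S6; S5-y>S5; S6-x>S4; S6-y>S6

Handle the two conditions separately and then intersect. One (3 states) tracks the count of `x`s modulo 3; the other (5 states) tracks whether the input so far still matches the prefix `yyy`. Each combined state is a pair, one component from each; accept when both components accept. After merging equivalent states the machine shrinks.
7 states suffice.
        x   y  
>  S0   S1  S2 
   S1   S1  S1 
   S2   S1  S3 
   S3   S1  S4 
   S4   S5  S4 
 * S5   S6  S5 
   S6   S4  S6 
(> = start, * = accepting)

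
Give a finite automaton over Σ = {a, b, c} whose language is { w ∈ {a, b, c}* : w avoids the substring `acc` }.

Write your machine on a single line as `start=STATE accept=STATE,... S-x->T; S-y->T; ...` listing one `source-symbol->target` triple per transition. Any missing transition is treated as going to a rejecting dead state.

This is the complement of 'contains `acc`'. Use the same substring-matching states — S0 through S3 holding how much of `acc` has just been matched — but flip the accepting set: everything except the trap S3 accepts.
With 4 states:
        a   b   c  
>* S0   S1  S0  S0 
 * S1   S1  S0  S2 
 * S2   S1  S0  S3 
   S3   S3  S3  S3 
(> = start, * = accepting)

start=S0; accept=S0,S1,S2; S0-a->S1; S0-b->S0; S0-c->S0; S1-a->S1; S1-b->S0; S1-c->S2; S2-a->S1; S2-b->S0; S2-c->S3; S3-a->S3; S3-b->S3; S3-c->S3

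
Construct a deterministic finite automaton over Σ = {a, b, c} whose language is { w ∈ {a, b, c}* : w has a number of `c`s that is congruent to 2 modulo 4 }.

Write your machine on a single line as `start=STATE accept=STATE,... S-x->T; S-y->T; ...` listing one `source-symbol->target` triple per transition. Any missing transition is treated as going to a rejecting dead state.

start=q0; accept=q2; q0-a->q0; q0-b->q0; q0-c->q1; q1-a->q1; q1-b->q1; q1-c->q2; q2-a->q2; q2-b->q2; q2-c->q3; q3-a->q3; q3-b->q3; q3-c->q0

The only thing that matters is how many `c`s have appeared, reduced mod 4. Use one state per residue: q0 for 0, …, q3 for 3. Reading `c` moves to the next residue; anything else stays put. q2 is accepting.
        a   b   c  
>  q0   q0  q0  q1 
   q1   q1  q1  q2 
 * q2   q2  q2  q3 
   q3   q3  q3  q0 
(> = start, * = accepting)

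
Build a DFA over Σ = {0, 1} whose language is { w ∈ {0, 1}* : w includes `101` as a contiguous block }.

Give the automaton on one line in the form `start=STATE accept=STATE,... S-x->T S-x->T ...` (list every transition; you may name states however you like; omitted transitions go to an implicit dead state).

start=q0 accept=q3 q0-0->q0 q0-1->q1 q1-0->q2 q1-1->q1 q2-0->q0 q2-1->q3 q3-0->q3 q3-1->q3

Track how much of `101` has been matched so far: state q0 is no progress, q3 is the absorbing accept state reached once `101` has occurred. Intermediate states record partial matches; on a mismatch, fall back to the longest reusable overlap.
4 states suffice.
        0   1  
>  q0   q0  q1 
   q1   q2  q1 
   q2   q0  q3 
 * q3   q3  q3 
(> = start, * = accepting)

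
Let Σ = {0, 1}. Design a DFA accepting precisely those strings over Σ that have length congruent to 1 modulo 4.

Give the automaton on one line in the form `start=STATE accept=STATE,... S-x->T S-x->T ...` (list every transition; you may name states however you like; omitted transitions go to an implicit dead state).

Only the length mod 4 matters, so use a 4-cycle: from any state, every input symbol moves to the next state, wrapping s3 back to s0. Mark s1 accepting.
A 4-state machine:
        0   1  
>  s0   s1  s1 
 * s1   s2  s2 
   s2   s3  s3 
   s3   s0  s0 
(> = start, * = accepting)

start=s0 accept=s1 s0-0->s1 s0-1->s1 s1-0->s2 s1-1->s2 s2-0->s3 s2-1->s3 s3-0->s0 s3-1->s0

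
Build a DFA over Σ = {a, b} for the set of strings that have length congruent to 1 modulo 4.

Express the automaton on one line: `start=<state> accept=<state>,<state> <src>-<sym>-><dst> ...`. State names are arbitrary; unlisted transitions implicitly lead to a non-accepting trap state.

start=S0 accept=S1 S0-a->S1 S0-b->S1 S1-a->S2 S1-b->S2 S2-a->S3 S2-b->S3 S3-a->S0 S3-b->S0

Count input length modulo 4: every symbol advances one step around the cycle S0 → S1 → S2 → S3 → S0. Accept at S1.
A 4-state machine:
        a   b  
>  S0   S1  S1 
 * S1   S2  S2 
   S2   S3  S3 
   S3   S0  S0 
(> = start, * = accepting)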